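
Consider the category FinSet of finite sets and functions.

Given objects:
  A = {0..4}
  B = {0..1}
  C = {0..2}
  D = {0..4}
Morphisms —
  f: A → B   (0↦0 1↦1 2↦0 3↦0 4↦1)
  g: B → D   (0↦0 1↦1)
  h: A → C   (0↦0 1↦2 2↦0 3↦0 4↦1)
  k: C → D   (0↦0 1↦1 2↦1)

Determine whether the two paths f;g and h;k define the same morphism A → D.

Answer: COMMUTES

Derivation:
Path 1 = f;g:
  0 f→0 g→0
  1 f→1 g→1
  2 f→0 g→0
  3 f→0 g→0
  4 f→1 g→1
  composite₁ = (0↦0 1↦1 2↦0 3↦0 4↦1)
Path 2 = h;k:
  0 h→0 k→0
  1 h→2 k→1
  2 h→0 k→0
  3 h→0 k→0
  4 h→1 k→1
  composite₂ = (0↦0 1↦1 2↦0 3↦0 4↦1)
Equal? same morphism ✓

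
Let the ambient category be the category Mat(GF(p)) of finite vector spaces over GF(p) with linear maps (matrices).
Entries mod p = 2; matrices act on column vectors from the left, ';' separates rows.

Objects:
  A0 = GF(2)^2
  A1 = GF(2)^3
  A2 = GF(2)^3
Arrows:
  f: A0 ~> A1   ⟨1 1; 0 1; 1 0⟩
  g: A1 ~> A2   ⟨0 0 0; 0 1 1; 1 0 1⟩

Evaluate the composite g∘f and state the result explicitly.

  e0=(1,0) f~>(1,0,1) g~>(0,1,0)
  e1=(0,1) f~>(1,1,0) g~>(0,1,1)
result: ⟨0 0; 1 1; 0 1⟩

Answer: ⟨0 0; 1 1; 0 1⟩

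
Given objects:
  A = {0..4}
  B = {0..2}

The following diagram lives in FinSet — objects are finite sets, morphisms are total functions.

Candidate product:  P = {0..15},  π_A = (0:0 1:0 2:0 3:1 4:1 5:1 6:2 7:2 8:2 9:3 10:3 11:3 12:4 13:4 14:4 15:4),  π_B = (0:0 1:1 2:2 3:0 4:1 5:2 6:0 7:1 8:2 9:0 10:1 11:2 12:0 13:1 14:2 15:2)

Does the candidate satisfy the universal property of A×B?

Answer: NOT A VALID PRODUCT — |P|=16 ≠ |A|·|B|=15

Trace:
|A|·|B| = 5·3 = 15;  |P| = 16
  → cardinalities differ; no bijection possible.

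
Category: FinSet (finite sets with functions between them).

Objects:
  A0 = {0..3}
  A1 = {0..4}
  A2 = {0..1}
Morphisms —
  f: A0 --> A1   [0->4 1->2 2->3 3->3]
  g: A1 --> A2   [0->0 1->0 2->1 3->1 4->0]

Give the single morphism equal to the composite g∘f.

  0 f-->4 g-->0
  1 f-->2 g-->1
  2 f-->3 g-->1
  3 f-->3 g-->1
result: [0->0 1->1 2->1 3->1]

Answer: [0->0 1->1 2->1 3->1]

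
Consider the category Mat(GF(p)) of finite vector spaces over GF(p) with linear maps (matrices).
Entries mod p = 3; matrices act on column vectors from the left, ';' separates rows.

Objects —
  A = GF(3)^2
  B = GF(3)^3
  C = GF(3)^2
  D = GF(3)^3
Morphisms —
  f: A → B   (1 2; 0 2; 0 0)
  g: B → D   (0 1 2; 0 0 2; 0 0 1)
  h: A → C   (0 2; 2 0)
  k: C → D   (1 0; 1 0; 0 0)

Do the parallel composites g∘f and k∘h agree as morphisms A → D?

Answer: DOES NOT COMMUTE

Trace:
Along f;g (path 1):
  e0=[1,0] f→[1,0,0] g→[0,0,0]
  e1=[0,1] f→[2,2,0] g→[2,0,0]
  composite₁ = (0 2; 0 0; 0 0)
Along h;k (path 2):
  e0=[1,0] h→[0,2] k→[0,0,0]
  e1=[0,1] h→[2,0] k→[2,2,0]
  composite₂ = (0 2; 0 2; 0 0)
Equal? NO — does not commute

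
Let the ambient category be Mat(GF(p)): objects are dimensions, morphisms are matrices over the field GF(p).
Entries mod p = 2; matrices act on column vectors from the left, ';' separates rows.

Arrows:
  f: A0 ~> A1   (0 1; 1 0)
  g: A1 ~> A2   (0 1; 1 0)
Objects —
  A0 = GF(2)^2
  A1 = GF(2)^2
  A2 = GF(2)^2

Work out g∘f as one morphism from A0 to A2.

  e0=[1,0] f~>[0,1] g~>[1,0]
  e1=[0,1] f~>[1,0] g~>[0,1]
composite: (1 0; 0 1)

Answer: (1 0; 0 1)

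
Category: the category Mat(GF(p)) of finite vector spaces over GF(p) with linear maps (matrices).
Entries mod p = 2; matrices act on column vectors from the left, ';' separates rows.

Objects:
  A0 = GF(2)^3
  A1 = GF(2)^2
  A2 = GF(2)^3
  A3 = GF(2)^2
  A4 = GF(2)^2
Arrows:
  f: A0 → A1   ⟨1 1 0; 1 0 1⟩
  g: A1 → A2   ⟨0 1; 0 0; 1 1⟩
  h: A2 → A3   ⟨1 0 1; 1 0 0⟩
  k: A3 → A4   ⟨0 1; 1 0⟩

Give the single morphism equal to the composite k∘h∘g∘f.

Answer: ⟨1 0 1; 1 1 0⟩

Trace:
  e0=(1,0,0) f→(1,1) g→(1,0,0) h→(1,1) k→(1,1)
  e1=(0,1,0) f→(1,0) g→(0,0,1) h→(1,0) k→(0,1)
  e2=(0,0,1) f→(0,1) g→(1,0,1) h→(0,1) k→(1,0)
composite: ⟨1 0 1; 1 1 0⟩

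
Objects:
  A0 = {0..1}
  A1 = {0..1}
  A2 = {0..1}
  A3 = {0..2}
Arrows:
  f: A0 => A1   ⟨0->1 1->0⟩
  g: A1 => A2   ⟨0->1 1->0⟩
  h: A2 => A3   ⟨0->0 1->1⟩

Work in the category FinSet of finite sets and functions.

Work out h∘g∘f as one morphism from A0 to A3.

Answer: ⟨0->0 1->1⟩

Trace:
  0 f=>1 g=>0 h=>0
  1 f=>0 g=>1 h=>1
composite: ⟨0->0 1->1⟩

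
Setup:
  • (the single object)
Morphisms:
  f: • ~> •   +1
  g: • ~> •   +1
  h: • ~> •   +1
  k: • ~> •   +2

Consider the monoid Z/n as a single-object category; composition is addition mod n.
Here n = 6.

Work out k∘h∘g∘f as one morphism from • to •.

Answer: +5

Trace:
  0 +1≡1 +1≡2 +1≡3 +2≡5  (mod 6)
result: +5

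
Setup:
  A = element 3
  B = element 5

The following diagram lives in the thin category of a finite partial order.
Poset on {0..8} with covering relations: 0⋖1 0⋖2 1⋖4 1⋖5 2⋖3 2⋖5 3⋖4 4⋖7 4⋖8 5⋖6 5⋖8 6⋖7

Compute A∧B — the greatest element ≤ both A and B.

Answer: A∧B = 2

Trace:
Common predecessors of 3,5: {0,2}
  0 ≤ 2
  2 ≤ 2
glb = 2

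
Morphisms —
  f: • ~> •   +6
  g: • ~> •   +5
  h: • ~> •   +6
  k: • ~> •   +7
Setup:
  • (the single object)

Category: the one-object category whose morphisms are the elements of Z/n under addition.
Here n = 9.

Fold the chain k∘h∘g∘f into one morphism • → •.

  0 +6≡6 +5≡2 +6≡8 +7≡6  (mod 9)
composite: +6

Answer: +6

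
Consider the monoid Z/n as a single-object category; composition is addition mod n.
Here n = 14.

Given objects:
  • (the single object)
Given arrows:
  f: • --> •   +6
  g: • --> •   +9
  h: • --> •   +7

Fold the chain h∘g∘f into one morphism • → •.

  0 +6≡6 +9≡1 +7≡8  (mod 14)
⟦path⟧: +8

Answer: +8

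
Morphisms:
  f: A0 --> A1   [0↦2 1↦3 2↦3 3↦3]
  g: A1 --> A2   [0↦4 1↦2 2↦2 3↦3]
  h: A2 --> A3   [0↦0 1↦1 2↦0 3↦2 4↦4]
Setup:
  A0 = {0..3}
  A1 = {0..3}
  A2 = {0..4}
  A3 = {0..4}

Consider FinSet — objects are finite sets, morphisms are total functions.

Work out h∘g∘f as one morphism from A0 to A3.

Answer: [0↦0 1↦2 2↦2 3↦2]

Trace:
  0 f-->2 g-->2 h-->0
  1 f-->3 g-->3 h-->2
  2 f-->3 g-->3 h-->2
  3 f-->3 g-->3 h-->2
composite: [0↦0 1↦2 2↦2 3↦2]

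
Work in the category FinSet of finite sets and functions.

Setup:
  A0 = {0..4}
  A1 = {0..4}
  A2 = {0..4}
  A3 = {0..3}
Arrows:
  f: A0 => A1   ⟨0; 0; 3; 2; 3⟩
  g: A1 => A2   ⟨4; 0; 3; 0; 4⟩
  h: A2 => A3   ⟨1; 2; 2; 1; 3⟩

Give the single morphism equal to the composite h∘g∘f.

  0 f=>0 g=>4 h=>3
  1 f=>0 g=>4 h=>3
  2 f=>3 g=>0 h=>1
  3 f=>2 g=>3 h=>1
  4 f=>3 g=>0 h=>1
⟦path⟧: ⟨3; 3; 1; 1; 1⟩

Answer: ⟨3; 3; 1; 1; 1⟩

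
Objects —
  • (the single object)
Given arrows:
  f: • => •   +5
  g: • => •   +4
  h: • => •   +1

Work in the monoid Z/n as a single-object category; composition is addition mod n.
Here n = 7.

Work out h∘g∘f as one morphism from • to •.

  0 +5≡5 +4≡2 +1≡3  (mod 7)
result: +3

Answer: +3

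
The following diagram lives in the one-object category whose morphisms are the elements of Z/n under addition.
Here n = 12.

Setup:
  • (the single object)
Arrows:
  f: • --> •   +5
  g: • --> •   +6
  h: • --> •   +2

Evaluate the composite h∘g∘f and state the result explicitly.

  0 +5≡5 +6≡11 +2≡1  (mod 12)
result: +1

Answer: +1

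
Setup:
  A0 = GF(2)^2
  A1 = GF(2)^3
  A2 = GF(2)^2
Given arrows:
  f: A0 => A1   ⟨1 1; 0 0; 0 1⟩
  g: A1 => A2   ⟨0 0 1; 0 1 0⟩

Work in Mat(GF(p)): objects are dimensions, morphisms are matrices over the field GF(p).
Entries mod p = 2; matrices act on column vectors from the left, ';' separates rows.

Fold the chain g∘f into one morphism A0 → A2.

  e0=[1,0] f=>[1,0,0] g=>[0,0]
  e1=[0,1] f=>[1,0,1] g=>[1,0]
result: ⟨0 1; 0 0⟩

Answer: ⟨0 1; 0 0⟩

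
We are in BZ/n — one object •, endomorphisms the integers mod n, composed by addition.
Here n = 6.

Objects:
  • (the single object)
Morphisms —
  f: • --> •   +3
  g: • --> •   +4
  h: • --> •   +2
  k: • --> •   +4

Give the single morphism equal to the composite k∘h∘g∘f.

Answer: +1

Trace:
  0 +3≡3 +4≡1 +2≡3 +4≡1  (mod 6)
result: +1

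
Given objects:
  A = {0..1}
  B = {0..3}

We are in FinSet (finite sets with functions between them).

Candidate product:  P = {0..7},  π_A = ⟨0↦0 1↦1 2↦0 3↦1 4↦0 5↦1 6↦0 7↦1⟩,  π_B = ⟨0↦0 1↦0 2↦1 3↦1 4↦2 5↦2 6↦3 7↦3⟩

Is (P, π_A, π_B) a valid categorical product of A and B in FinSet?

Answer: VALID PRODUCT

Work:
|A|·|B| = 2·4 = 8;  |P| = 8
Check the pairing map k ↦ (π_A(k), π_B(k)):
  0 ↦ (0,0)
  1 ↦ (1,0)
  2 ↦ (0,1)
  3 ↦ (1,1)
  4 ↦ (0,2)
  5 ↦ (1,2)
  6 ↦ (0,3)
  7 ↦ (1,3)
distinct pairs in image: 8 / 8 needed
  → bijection onto A×B; projections well-typed.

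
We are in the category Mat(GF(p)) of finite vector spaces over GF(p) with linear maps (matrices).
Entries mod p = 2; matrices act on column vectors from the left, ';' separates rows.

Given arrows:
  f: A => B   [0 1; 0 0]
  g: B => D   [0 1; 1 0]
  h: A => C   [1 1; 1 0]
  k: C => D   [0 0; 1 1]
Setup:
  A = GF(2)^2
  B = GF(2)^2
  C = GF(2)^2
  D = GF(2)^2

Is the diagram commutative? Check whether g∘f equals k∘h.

Along f;g (path 1):
  e0=⟨1,0⟩ f=>⟨0,0⟩ g=>⟨0,0⟩
  e1=⟨0,1⟩ f=>⟨1,0⟩ g=>⟨0,1⟩
  composite₁ = [0 0; 0 1]
Along h;k (path 2):
  e0=⟨1,0⟩ h=>⟨1,1⟩ k=>⟨0,0⟩
  e1=⟨0,1⟩ h=>⟨1,0⟩ k=>⟨0,1⟩
  composite₂ = [0 0; 0 1]
Equal? equal; square commutes

Answer: COMMUTES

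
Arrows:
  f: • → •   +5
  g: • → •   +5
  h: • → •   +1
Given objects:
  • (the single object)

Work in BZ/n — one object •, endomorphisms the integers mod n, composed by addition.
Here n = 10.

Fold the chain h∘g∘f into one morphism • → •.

  0 +5≡5 +5≡0 +1≡1  (mod 10)
result: +1

Answer: +1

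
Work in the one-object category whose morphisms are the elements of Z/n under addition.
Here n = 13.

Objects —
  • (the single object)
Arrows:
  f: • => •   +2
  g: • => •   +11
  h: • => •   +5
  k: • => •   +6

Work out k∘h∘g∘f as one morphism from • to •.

  0 +2≡2 +11≡0 +5≡5 +6≡11  (mod 13)
composite: +11

Answer: +11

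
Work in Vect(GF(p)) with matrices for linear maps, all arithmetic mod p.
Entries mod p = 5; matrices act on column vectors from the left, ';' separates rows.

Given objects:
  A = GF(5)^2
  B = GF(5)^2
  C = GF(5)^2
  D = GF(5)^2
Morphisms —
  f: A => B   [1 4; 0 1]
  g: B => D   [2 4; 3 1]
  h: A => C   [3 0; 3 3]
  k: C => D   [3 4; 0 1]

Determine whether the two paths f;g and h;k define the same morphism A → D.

Along f;g (path 1):
  e0=[1,0] f=>[1,0] g=>[2,3]
  e1=[0,1] f=>[4,1] g=>[2,3]
  result₁ = [2 2; 3 3]
Along h;k (path 2):
  e0=[1,0] h=>[3,3] k=>[1,3]
  e1=[0,1] h=>[0,3] k=>[2,3]
  result₂ = [1 2; 3 3]
Equal? NO — does not commute

Answer: DOES NOT COMMUTE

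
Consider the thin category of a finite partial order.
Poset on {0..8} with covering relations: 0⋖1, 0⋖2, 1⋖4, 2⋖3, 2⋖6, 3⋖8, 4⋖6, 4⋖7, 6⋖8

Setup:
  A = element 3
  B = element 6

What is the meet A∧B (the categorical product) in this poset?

Answer: A∧B = 2

Trace:
Lower bounds of A=3 and B=6: {0,2}
  0 ≤ 2
  2 ≤ 2
glb = 2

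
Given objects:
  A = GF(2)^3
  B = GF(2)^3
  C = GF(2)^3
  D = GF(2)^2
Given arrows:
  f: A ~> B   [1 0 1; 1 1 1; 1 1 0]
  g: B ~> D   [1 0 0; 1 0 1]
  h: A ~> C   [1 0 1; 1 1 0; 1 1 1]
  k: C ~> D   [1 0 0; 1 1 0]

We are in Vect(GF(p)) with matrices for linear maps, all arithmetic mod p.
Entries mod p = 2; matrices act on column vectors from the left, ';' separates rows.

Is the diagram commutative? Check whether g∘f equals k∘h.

Answer: COMMUTES

Work:
Path 1 = f;g:
  e0=(1,0,0) f~>(1,1,1) g~>(1,0)
  e1=(0,1,0) f~>(0,1,1) g~>(0,1)
  e2=(0,0,1) f~>(1,1,0) g~>(1,1)
  ⟦path⟧₁ = [1 0 1; 0 1 1]
Path 2 = h;k:
  e0=(1,0,0) h~>(1,1,1) k~>(1,0)
  e1=(0,1,0) h~>(0,1,1) k~>(0,1)
  e2=(0,0,1) h~>(1,0,1) k~>(1,1)
  ⟦path⟧₂ = [1 0 1; 0 1 1]
Equal? equal; square commutes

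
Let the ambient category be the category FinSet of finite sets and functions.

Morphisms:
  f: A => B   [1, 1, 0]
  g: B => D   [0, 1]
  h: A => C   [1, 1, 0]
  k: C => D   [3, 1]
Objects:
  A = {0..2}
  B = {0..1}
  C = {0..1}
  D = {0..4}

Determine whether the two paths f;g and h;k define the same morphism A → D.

Path 1 = f;g:
  0 f=>1 g=>1
  1 f=>1 g=>1
  2 f=>0 g=>0
  composite₁ = [1, 1, 0]
Path 2 = h;k:
  0 h=>1 k=>1
  1 h=>1 k=>1
  2 h=>0 k=>3
  composite₂ = [1, 1, 3]
Equal? distinct morphisms ✗

Answer: DOES NOT COMMUTE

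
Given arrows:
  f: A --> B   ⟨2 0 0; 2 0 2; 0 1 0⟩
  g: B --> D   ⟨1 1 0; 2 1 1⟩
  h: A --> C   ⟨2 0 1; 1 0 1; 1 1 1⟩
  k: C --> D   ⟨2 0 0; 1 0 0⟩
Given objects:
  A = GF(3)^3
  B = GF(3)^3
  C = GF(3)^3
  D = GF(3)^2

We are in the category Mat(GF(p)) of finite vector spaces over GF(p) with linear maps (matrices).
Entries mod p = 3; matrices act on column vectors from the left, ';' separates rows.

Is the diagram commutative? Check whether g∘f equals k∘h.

Answer: DOES NOT COMMUTE

Derivation:
Path 1 = f;g:
  e0=[1,0,0] f-->[2,2,0] g-->[1,0]
  e1=[0,1,0] f-->[0,0,1] g-->[0,1]
  e2=[0,0,1] f-->[0,2,0] g-->[2,2]
  ⟦path⟧₁ = ⟨1 0 2; 0 1 2⟩
Path 2 = h;k:
  e0=[1,0,0] h-->[2,1,1] k-->[1,2]
  e1=[0,1,0] h-->[0,0,1] k-->[0,0]
  e2=[0,0,1] h-->[1,1,1] k-->[2,1]
  ⟦path⟧₂ = ⟨1 0 2; 2 0 1⟩
Equal? NO — does not commute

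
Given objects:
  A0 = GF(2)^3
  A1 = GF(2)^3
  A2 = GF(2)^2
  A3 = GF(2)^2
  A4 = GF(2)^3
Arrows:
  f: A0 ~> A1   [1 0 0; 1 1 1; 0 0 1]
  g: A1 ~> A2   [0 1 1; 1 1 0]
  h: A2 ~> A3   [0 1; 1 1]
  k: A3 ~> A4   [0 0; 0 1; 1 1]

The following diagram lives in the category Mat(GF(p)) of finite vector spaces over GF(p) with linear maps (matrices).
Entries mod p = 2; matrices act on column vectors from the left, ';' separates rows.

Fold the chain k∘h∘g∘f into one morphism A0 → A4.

  e0=(1,0,0) f~>(1,1,0) g~>(1,0) h~>(0,1) k~>(0,1,1)
  e1=(0,1,0) f~>(0,1,0) g~>(1,1) h~>(1,0) k~>(0,0,1)
  e2=(0,0,1) f~>(0,1,1) g~>(0,1) h~>(1,1) k~>(0,1,0)
result: [0 0 0; 1 0 1; 1 1 0]

Answer: [0 0 0; 1 0 1; 1 1 0]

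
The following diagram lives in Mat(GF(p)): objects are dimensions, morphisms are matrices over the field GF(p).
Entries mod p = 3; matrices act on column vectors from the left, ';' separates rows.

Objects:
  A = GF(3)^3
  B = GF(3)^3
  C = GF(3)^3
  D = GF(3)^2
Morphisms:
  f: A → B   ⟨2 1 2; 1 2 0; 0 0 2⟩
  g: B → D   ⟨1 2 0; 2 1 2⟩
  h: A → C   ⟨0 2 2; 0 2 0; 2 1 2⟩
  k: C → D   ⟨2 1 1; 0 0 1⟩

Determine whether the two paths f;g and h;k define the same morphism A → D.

Path 1 = f;g:
  e0=⟨1,0,0⟩ f→⟨2,1,0⟩ g→⟨1,2⟩
  e1=⟨0,1,0⟩ f→⟨1,2,0⟩ g→⟨2,1⟩
  e2=⟨0,0,1⟩ f→⟨2,0,2⟩ g→⟨2,2⟩
  composite₁ = ⟨1 2 2; 2 1 2⟩
Path 2 = h;k:
  e0=⟨1,0,0⟩ h→⟨0,0,2⟩ k→⟨2,2⟩
  e1=⟨0,1,0⟩ h→⟨2,2,1⟩ k→⟨1,1⟩
  e2=⟨0,0,1⟩ h→⟨2,0,2⟩ k→⟨0,2⟩
  composite₂ = ⟨2 1 0; 2 1 2⟩
Equal? differ; not commutative

Answer: DOES NOT COMMUTE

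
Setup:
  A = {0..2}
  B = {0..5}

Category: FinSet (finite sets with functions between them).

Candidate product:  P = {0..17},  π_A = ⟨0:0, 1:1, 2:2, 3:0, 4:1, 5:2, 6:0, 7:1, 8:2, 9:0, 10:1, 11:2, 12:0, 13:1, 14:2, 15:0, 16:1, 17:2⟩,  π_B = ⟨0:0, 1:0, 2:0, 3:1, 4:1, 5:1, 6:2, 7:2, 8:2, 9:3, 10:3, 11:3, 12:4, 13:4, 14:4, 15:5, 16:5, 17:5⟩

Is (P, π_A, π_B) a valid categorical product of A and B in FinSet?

|A|·|B| = 3·6 = 18;  |P| = 18
Check the pairing map k ↦ (π_A(k), π_B(k)):
  0 : (0,0)
  1 : (1,0)
  2 : (2,0)
  3 : (0,1)
  4 : (1,1)
  5 : (2,1)
  6 : (0,2)
  7 : (1,2)
  8 : (2,2)
  9 : (0,3)
  10 : (1,3)
  11 : (2,3)
  12 : (0,4)
  13 : (1,4)
  14 : (2,4)
  15 : (0,5)
  16 : (1,5)
  17 : (2,5)
distinct pairs in image: 18 / 18 needed
  → bijection onto A×B; projections well-typed.

Answer: VALID PRODUCT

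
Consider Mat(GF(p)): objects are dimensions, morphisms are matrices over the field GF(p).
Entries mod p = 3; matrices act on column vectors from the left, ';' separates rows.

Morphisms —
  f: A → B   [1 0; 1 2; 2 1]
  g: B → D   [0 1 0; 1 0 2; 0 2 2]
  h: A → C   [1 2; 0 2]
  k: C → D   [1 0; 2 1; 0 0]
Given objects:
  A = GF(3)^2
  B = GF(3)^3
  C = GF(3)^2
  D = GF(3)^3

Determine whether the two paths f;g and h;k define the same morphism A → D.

Answer: DOES NOT COMMUTE

Derivation:
Path 1 = f;g:
  e0=[1,0] f→[1,1,2] g→[1,2,0]
  e1=[0,1] f→[0,2,1] g→[2,2,0]
  ⟦path⟧₁ = [1 2; 2 2; 0 0]
Path 2 = h;k:
  e0=[1,0] h→[1,0] k→[1,2,0]
  e1=[0,1] h→[2,2] k→[2,0,0]
  ⟦path⟧₂ = [1 2; 2 0; 0 0]
Equal? distinct morphisms ✗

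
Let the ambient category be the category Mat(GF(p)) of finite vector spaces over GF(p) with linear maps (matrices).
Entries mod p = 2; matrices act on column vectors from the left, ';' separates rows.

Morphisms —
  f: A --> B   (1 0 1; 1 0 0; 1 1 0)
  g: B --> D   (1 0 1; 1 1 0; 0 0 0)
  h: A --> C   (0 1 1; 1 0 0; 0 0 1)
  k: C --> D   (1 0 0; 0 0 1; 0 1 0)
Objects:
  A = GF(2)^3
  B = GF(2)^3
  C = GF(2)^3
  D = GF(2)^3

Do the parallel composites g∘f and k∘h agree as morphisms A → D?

Answer: DOES NOT COMMUTE

Work:
1) trace f;g:
  e0=(1,0,0) f-->(1,1,1) g-->(0,0,0)
  e1=(0,1,0) f-->(0,0,1) g-->(1,0,0)
  e2=(0,0,1) f-->(1,0,0) g-->(1,1,0)
  result₁ = (0 1 1; 0 0 1; 0 0 0)
2) trace h;k:
  e0=(1,0,0) h-->(0,1,0) k-->(0,0,1)
  e1=(0,1,0) h-->(1,0,0) k-->(1,0,0)
  e2=(0,0,1) h-->(1,0,1) k-->(1,1,0)
  result₂ = (0 1 1; 0 0 1; 1 0 0)
Equal? differ; not commutative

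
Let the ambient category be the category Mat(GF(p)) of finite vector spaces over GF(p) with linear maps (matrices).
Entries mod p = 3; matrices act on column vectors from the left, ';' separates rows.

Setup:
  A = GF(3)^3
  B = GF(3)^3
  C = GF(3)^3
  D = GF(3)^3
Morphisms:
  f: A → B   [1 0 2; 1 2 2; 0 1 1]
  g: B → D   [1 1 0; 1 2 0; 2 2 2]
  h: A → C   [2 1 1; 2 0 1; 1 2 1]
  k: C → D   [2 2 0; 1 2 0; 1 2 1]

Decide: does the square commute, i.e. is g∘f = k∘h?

Answer: COMMUTES

Work:
Path 1 = f;g:
  e0=⟨1,0,0⟩ f→⟨1,1,0⟩ g→⟨2,0,1⟩
  e1=⟨0,1,0⟩ f→⟨0,2,1⟩ g→⟨2,1,0⟩
  e2=⟨0,0,1⟩ f→⟨2,2,1⟩ g→⟨1,0,1⟩
  composite₁ = [2 2 1; 0 1 0; 1 0 1]
Path 2 = h;k:
  e0=⟨1,0,0⟩ h→⟨2,2,1⟩ k→⟨2,0,1⟩
  e1=⟨0,1,0⟩ h→⟨1,0,2⟩ k→⟨2,1,0⟩
  e2=⟨0,0,1⟩ h→⟨1,1,1⟩ k→⟨1,0,1⟩
  composite₂ = [2 2 1; 0 1 0; 1 0 1]
Equal? equal; square commutes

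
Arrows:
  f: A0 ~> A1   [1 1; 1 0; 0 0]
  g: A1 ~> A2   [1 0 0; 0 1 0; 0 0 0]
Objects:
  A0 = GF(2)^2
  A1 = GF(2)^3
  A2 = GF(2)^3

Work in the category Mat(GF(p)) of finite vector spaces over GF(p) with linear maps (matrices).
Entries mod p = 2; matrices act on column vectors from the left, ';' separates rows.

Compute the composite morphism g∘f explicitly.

Answer: [1 1; 1 0; 0 0]

Work:
  e0=[1,0] f~>[1,1,0] g~>[1,1,0]
  e1=[0,1] f~>[1,0,0] g~>[1,0,0]
composite: [1 1; 1 0; 0 0]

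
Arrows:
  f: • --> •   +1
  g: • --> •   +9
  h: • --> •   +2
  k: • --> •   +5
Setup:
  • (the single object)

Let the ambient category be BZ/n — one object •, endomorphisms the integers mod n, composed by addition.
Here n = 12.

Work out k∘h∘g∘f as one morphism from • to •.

  0 +1≡1 +9≡10 +2≡0 +5≡5  (mod 12)
composite: +5

Answer: +5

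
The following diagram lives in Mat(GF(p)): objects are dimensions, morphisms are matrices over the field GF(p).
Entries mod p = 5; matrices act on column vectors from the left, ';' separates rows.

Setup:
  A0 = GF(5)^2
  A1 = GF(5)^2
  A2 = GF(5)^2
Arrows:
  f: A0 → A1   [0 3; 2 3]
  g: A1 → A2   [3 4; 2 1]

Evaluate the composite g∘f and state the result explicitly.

  e0=⟨1,0⟩ f→⟨0,2⟩ g→⟨3,2⟩
  e1=⟨0,1⟩ f→⟨3,3⟩ g→⟨1,4⟩
result: [3 1; 2 4]

Answer: [3 1; 2 4]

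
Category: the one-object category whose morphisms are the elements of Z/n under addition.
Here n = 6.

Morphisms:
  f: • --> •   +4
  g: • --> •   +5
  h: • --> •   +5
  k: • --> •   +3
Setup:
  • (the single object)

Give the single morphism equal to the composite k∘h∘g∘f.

  0 +4≡4 +5≡3 +5≡2 +3≡5  (mod 6)
result: +5

Answer: +5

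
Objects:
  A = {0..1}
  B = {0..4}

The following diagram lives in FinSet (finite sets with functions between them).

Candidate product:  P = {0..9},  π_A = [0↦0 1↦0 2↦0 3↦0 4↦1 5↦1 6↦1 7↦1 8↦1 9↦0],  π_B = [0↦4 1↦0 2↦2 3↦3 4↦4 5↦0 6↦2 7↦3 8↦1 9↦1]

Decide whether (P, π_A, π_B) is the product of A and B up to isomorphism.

Answer: VALID PRODUCT

Work:
|A|·|B| = 2·5 = 10;  |P| = 10
Check the pairing map k ↦ (π_A(k), π_B(k)):
  0 ↦ (0,4)
  1 ↦ (0,0)
  2 ↦ (0,2)
  3 ↦ (0,3)
  4 ↦ (1,4)
  5 ↦ (1,0)
  6 ↦ (1,2)
  7 ↦ (1,3)
  8 ↦ (1,1)
  9 ↦ (0,1)
distinct pairs in image: 10 / 10 needed
  → bijection onto A×B; projections well-typed.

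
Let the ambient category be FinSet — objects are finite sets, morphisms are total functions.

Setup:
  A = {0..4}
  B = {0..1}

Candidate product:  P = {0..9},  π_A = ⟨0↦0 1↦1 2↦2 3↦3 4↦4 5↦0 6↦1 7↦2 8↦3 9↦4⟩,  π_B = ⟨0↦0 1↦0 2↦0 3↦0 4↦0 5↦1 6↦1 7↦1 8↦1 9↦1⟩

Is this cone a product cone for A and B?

|A|·|B| = 5·2 = 10;  |P| = 10
Check the pairing map k ↦ (π_A(k), π_B(k)):
  0 ↦ (0,0)
  1 ↦ (1,0)
  2 ↦ (2,0)
  3 ↦ (3,0)
  4 ↦ (4,0)
  5 ↦ (0,1)
  6 ↦ (1,1)
  7 ↦ (2,1)
  8 ↦ (3,1)
  9 ↦ (4,1)
distinct pairs in image: 10 / 10 needed
  → bijection onto A×B; projections well-typed.

Answer: VALID PRODUCT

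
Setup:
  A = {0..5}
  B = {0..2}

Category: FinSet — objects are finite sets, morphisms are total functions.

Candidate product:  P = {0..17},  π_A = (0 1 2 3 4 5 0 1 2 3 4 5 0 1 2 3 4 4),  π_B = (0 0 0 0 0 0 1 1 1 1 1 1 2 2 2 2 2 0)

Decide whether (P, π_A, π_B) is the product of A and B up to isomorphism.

|A|·|B| = 6·3 = 18;  |P| = 18
Check the pairing map k ↦ (π_A(k), π_B(k)):
  0 : (0,0)
  1 : (1,0)
  2 : (2,0)
  3 : (3,0)
  4 : (4,0)
  5 : (5,0)
  6 : (0,1)
  7 : (1,1)
  8 : (2,1)
  9 : (3,1)
  10 : (4,1)
  11 : (5,1)
  12 : (0,2)
  13 : (1,2)
  14 : (2,2)
  15 : (3,2)
  16 : (4,2)
  17 : (4,0)  ✗ repeats pair of k=4
distinct pairs in image: 17 / 18 needed
  → (4,0) hit at k=4 and k=17

Answer: NOT A VALID PRODUCT — duplicate pair at indices 4,17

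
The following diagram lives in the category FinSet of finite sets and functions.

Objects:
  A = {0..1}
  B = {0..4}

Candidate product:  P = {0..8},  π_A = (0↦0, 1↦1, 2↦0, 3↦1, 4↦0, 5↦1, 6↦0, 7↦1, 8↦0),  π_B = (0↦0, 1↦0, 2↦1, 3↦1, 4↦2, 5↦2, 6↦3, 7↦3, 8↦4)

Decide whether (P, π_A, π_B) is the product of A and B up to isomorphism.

Answer: NOT A VALID PRODUCT — |P|=9 ≠ |A|·|B|=10

Work:
|A|·|B| = 2·5 = 10;  |P| = 9
  → cardinalities differ; no bijection possible.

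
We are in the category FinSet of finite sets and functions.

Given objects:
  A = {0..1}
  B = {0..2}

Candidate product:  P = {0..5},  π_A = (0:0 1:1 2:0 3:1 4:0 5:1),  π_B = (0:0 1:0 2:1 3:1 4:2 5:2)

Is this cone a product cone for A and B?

Answer: VALID PRODUCT

Derivation:
|A|·|B| = 2·3 = 6;  |P| = 6
Check the pairing map k ↦ (π_A(k), π_B(k)):
  0 : (0,0)
  1 : (1,0)
  2 : (0,1)
  3 : (1,1)
  4 : (0,2)
  5 : (1,2)
distinct pairs in image: 6 / 6 needed
  → bijection onto A×B; projections well-typed.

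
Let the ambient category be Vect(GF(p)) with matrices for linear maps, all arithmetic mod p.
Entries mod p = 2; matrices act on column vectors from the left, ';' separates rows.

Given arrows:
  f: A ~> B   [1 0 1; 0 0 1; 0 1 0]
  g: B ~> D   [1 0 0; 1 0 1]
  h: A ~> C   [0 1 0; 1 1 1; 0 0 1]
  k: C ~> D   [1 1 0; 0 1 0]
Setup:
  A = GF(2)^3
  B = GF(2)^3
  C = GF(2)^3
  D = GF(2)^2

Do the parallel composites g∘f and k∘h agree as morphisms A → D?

Answer: COMMUTES

Trace:
1) trace f;g:
  e0=[1,0,0] f~>[1,0,0] g~>[1,1]
  e1=[0,1,0] f~>[0,0,1] g~>[0,1]
  e2=[0,0,1] f~>[1,1,0] g~>[1,1]
  ⟦path⟧₁ = [1 0 1; 1 1 1]
2) trace h;k:
  e0=[1,0,0] h~>[0,1,0] k~>[1,1]
  e1=[0,1,0] h~>[1,1,0] k~>[0,1]
  e2=[0,0,1] h~>[0,1,1] k~>[1,1]
  ⟦path⟧₂ = [1 0 1; 1 1 1]
Equal? same morphism ✓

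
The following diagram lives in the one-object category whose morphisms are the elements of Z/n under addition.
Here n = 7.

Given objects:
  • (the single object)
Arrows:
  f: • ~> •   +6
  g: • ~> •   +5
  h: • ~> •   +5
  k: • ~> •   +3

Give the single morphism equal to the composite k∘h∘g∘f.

  0 +6≡6 +5≡4 +5≡2 +3≡5  (mod 7)
⟦path⟧: +5

Answer: +5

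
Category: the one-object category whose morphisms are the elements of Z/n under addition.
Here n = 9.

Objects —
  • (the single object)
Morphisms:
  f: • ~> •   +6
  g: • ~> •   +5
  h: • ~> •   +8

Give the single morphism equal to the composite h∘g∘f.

Answer: +1

Work:
  0 +6≡6 +5≡2 +8≡1  (mod 9)
result: +1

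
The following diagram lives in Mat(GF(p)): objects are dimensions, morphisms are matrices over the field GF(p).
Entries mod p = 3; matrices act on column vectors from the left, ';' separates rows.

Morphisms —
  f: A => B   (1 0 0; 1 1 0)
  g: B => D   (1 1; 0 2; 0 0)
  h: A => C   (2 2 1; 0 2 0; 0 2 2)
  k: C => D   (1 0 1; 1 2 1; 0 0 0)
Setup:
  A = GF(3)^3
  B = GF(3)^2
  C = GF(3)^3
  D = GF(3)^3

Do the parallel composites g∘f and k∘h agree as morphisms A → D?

1) trace f;g:
  e0=[1,0,0] f=>[1,1] g=>[2,2,0]
  e1=[0,1,0] f=>[0,1] g=>[1,2,0]
  e2=[0,0,1] f=>[0,0] g=>[0,0,0]
  composite₁ = (2 1 0; 2 2 0; 0 0 0)
2) trace h;k:
  e0=[1,0,0] h=>[2,0,0] k=>[2,2,0]
  e1=[0,1,0] h=>[2,2,2] k=>[1,2,0]
  e2=[0,0,1] h=>[1,0,2] k=>[0,0,0]
  composite₂ = (2 1 0; 2 2 0; 0 0 0)
Equal? YES — commutes

Answer: COMMUTES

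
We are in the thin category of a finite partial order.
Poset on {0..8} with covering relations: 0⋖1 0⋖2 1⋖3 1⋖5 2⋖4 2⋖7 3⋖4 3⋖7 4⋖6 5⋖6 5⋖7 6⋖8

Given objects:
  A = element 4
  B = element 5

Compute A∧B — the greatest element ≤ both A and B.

Common predecessors of 4,5: {0,1}
  0 ≤ 1
  1 ≤ 1
glb = 1

Answer: A∧B = 1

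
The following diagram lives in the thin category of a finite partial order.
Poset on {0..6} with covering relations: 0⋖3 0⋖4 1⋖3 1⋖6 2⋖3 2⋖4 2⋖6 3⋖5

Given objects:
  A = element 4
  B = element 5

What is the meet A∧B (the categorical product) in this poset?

Answer: NO MEET EXISTS

Work:
Common predecessors of 4,5: {0,2}
  maximal lower bounds 0 and 2 are incomparable: neither 0≤2 nor 2≤0
→ no greatest lower bound exists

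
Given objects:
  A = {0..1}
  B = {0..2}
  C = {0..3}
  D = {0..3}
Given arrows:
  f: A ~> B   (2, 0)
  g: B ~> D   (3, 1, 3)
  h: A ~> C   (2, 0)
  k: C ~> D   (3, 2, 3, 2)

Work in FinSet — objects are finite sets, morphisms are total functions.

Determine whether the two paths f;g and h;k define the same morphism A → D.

Path 1 = f;g:
  0 f~>2 g~>3
  1 f~>0 g~>3
  ⟦path⟧₁ = (3, 3)
Path 2 = h;k:
  0 h~>2 k~>3
  1 h~>0 k~>3
  ⟦path⟧₂ = (3, 3)
Equal? equal; square commutes

Answer: COMMUTES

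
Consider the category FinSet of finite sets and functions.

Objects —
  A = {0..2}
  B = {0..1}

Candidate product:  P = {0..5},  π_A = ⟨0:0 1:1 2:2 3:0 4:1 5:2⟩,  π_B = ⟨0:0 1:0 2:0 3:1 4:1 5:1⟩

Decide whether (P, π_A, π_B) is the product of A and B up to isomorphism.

|A|·|B| = 3·2 = 6;  |P| = 6
Check the pairing map k ↦ (π_A(k), π_B(k)):
  0 : (0,0)
  1 : (1,0)
  2 : (2,0)
  3 : (0,1)
  4 : (1,1)
  5 : (2,1)
distinct pairs in image: 6 / 6 needed
  → bijection onto A×B; projections well-typed.

Answer: VALID PRODUCT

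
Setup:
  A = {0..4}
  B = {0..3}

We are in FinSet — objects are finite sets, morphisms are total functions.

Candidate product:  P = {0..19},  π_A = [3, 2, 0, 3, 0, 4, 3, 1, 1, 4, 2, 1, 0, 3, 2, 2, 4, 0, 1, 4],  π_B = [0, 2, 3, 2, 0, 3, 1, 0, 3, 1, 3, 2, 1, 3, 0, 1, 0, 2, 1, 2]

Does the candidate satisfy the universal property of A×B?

|A|·|B| = 5·4 = 20;  |P| = 20
Check the pairing map k ↦ (π_A(k), π_B(k)):
  0 : (3,0)
  1 : (2,2)
  2 : (0,3)
  3 : (3,2)
  4 : (0,0)
  5 : (4,3)
  6 : (3,1)
  7 : (1,0)
  8 : (1,3)
  9 : (4,1)
  10 : (2,3)
  11 : (1,2)
  12 : (0,1)
  13 : (3,3)
  14 : (2,0)
  15 : (2,1)
  16 : (4,0)
  17 : (0,2)
  18 : (1,1)
  19 : (4,2)
distinct pairs in image: 20 / 20 needed
  → bijection onto A×B; projections well-typed.

Answer: VALID PRODUCT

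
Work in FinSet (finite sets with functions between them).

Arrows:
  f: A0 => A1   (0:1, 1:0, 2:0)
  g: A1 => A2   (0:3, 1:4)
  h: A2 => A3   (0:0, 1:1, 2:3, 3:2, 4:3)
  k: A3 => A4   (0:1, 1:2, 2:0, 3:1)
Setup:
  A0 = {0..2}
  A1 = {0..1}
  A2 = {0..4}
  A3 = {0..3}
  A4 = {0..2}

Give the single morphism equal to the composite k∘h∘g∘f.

  0 f=>1 g=>4 h=>3 k=>1
  1 f=>0 g=>3 h=>2 k=>0
  2 f=>0 g=>3 h=>2 k=>0
⟦path⟧: (0:1, 1:0, 2:0)

Answer: (0:1, 1:0, 2:0)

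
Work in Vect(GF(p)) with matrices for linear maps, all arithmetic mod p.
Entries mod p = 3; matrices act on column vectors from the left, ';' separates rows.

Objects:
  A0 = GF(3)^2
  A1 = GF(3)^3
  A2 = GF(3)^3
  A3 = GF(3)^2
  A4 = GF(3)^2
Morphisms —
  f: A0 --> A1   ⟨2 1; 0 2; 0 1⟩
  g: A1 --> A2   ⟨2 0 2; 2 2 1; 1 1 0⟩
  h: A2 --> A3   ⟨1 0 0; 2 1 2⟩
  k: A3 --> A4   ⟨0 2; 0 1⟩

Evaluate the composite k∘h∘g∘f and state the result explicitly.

  e0=[1,0] f-->[2,0,0] g-->[1,1,2] h-->[1,1] k-->[2,1]
  e1=[0,1] f-->[1,2,1] g-->[1,1,0] h-->[1,0] k-->[0,0]
⟦path⟧: ⟨2 0; 1 0⟩

Answer: ⟨2 0; 1 0⟩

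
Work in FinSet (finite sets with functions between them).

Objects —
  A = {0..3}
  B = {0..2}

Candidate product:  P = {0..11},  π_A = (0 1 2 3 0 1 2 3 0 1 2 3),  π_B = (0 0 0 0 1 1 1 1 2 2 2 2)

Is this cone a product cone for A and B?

Answer: VALID PRODUCT

Work:
|A|·|B| = 4·3 = 12;  |P| = 12
Check the pairing map k ↦ (π_A(k), π_B(k)):
  0 : (0,0)
  1 : (1,0)
  2 : (2,0)
  3 : (3,0)
  4 : (0,1)
  5 : (1,1)
  6 : (2,1)
  7 : (3,1)
  8 : (0,2)
  9 : (1,2)
  10 : (2,2)
  11 : (3,2)
distinct pairs in image: 12 / 12 needed
  → bijection onto A×B; projections well-typed.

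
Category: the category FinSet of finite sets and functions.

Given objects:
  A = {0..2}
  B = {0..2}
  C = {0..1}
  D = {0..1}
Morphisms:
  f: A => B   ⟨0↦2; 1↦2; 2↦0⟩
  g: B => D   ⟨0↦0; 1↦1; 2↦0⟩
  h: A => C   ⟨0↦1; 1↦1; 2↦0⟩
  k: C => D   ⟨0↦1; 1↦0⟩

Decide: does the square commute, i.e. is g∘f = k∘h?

Answer: DOES NOT COMMUTE

Derivation:
Along f;g (path 1):
  0 f=>2 g=>0
  1 f=>2 g=>0
  2 f=>0 g=>0
  composite₁ = ⟨0↦0; 1↦0; 2↦0⟩
Along h;k (path 2):
  0 h=>1 k=>0
  1 h=>1 k=>0
  2 h=>0 k=>1
  composite₂ = ⟨0↦0; 1↦0; 2↦1⟩
Equal? differ; not commutative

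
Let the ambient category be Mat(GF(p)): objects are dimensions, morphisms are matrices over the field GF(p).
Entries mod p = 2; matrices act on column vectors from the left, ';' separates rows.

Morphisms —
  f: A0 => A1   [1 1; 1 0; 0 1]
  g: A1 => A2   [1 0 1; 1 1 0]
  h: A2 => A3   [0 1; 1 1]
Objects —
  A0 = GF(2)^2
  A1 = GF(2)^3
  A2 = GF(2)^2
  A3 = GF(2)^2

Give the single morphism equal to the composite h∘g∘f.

  e0=[1,0] f=>[1,1,0] g=>[1,0] h=>[0,1]
  e1=[0,1] f=>[1,0,1] g=>[0,1] h=>[1,1]
result: [0 1; 1 1]

Answer: [0 1; 1 1]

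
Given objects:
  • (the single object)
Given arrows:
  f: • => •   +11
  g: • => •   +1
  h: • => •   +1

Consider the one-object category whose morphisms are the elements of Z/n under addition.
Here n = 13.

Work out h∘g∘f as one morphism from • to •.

  0 +11≡11 +1≡12 +1≡0  (mod 13)
composite: +0

Answer: +0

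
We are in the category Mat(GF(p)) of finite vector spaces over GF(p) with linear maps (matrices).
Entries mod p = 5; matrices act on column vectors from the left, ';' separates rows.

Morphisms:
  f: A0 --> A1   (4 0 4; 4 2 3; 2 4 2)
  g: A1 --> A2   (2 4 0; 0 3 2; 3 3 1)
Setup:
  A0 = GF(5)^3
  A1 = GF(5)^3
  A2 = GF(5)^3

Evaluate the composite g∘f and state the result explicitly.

Answer: (4 3 0; 1 4 3; 1 0 3)

Work:
  e0=⟨1,0,0⟩ f-->⟨4,4,2⟩ g-->⟨4,1,1⟩
  e1=⟨0,1,0⟩ f-->⟨0,2,4⟩ g-->⟨3,4,0⟩
  e2=⟨0,0,1⟩ f-->⟨4,3,2⟩ g-->⟨0,3,3⟩
⟦path⟧: (4 3 0; 1 4 3; 1 0 3)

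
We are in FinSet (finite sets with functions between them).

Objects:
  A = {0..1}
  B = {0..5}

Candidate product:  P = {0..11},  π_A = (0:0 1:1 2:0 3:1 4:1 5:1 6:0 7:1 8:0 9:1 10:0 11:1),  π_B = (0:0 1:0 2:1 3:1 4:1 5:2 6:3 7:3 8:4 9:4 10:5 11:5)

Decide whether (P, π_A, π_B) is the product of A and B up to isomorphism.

|A|·|B| = 2·6 = 12;  |P| = 12
Check the pairing map k ↦ (π_A(k), π_B(k)):
  0 : (0,0)
  1 : (1,0)
  2 : (0,1)
  3 : (1,1)
  4 : (1,1)  ✗ repeats pair of k=3
  5 : (1,2)
  6 : (0,3)
  7 : (1,3)
  8 : (0,4)
  9 : (1,4)
  10 : (0,5)
  11 : (1,5)
distinct pairs in image: 11 / 12 needed
  → (1,1) hit at k=3 and k=4

Answer: NOT A VALID PRODUCT — duplicate pair at indices 3,4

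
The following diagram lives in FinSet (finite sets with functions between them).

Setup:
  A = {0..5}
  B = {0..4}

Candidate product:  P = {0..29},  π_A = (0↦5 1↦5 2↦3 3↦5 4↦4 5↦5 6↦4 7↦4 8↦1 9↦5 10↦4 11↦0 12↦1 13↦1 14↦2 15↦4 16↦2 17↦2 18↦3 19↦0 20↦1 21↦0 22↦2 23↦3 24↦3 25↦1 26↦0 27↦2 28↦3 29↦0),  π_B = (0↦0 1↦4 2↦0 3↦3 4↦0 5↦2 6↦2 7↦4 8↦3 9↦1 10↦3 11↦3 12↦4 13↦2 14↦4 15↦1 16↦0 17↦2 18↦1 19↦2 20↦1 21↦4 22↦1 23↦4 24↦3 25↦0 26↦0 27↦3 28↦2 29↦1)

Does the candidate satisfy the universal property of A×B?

Answer: VALID PRODUCT

Derivation:
|A|·|B| = 6·5 = 30;  |P| = 30
Check the pairing map k ↦ (π_A(k), π_B(k)):
  0 ↦ (5,0)
  1 ↦ (5,4)
  2 ↦ (3,0)
  3 ↦ (5,3)
  4 ↦ (4,0)
  5 ↦ (5,2)
  6 ↦ (4,2)
  7 ↦ (4,4)
  8 ↦ (1,3)
  9 ↦ (5,1)
  10 ↦ (4,3)
  11 ↦ (0,3)
  12 ↦ (1,4)
  13 ↦ (1,2)
  14 ↦ (2,4)
  15 ↦ (4,1)
  16 ↦ (2,0)
  17 ↦ (2,2)
  18 ↦ (3,1)
  19 ↦ (0,2)
  20 ↦ (1,1)
  21 ↦ (0,4)
  22 ↦ (2,1)
  23 ↦ (3,4)
  24 ↦ (3,3)
  25 ↦ (1,0)
  26 ↦ (0,0)
  27 ↦ (2,3)
  28 ↦ (3,2)
  29 ↦ (0,1)
distinct pairs in image: 30 / 30 needed
  → bijection onto A×B; projections well-typed.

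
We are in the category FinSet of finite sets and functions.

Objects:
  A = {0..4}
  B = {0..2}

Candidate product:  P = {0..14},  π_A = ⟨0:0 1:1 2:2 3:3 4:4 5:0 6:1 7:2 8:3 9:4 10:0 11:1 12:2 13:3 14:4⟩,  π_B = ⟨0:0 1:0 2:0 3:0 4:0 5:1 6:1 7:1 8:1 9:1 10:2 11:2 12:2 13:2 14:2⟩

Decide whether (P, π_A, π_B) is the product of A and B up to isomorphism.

|A|·|B| = 5·3 = 15;  |P| = 15
Check the pairing map k ↦ (π_A(k), π_B(k)):
  0 : (0,0)
  1 : (1,0)
  2 : (2,0)
  3 : (3,0)
  4 : (4,0)
  5 : (0,1)
  6 : (1,1)
  7 : (2,1)
  8 : (3,1)
  9 : (4,1)
  10 : (0,2)
  11 : (1,2)
  12 : (2,2)
  13 : (3,2)
  14 : (4,2)
distinct pairs in image: 15 / 15 needed
  → bijection onto A×B; projections well-typed.

Answer: VALID PRODUCT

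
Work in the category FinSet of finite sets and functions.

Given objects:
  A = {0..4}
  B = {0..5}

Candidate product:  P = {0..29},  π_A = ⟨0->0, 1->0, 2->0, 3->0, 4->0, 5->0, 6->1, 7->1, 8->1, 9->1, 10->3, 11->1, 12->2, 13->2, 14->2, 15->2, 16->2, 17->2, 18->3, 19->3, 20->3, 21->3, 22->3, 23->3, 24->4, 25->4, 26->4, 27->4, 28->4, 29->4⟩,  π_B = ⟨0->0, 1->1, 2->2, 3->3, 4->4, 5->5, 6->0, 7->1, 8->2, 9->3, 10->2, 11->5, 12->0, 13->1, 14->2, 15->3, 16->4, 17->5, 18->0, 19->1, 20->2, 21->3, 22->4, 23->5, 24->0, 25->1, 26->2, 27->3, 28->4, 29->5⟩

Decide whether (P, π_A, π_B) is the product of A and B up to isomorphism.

|A|·|B| = 5·6 = 30;  |P| = 30
Check the pairing map k ↦ (π_A(k), π_B(k)):
  0 -> (0,0)
  1 -> (0,1)
  2 -> (0,2)
  3 -> (0,3)
  4 -> (0,4)
  5 -> (0,5)
  6 -> (1,0)
  7 -> (1,1)
  8 -> (1,2)
  9 -> (1,3)
  10 -> (3,2)
  11 -> (1,5)
  12 -> (2,0)
  13 -> (2,1)
  14 -> (2,2)
  15 -> (2,3)
  16 -> (2,4)
  17 -> (2,5)
  18 -> (3,0)
  19 -> (3,1)
  20 -> (3,2)  ✗ repeats pair of k=10
  21 -> (3,3)
  22 -> (3,4)
  23 -> (3,5)
  24 -> (4,0)
  25 -> (4,1)
  26 -> (4,2)
  27 -> (4,3)
  28 -> (4,4)
  29 -> (4,5)
distinct pairs in image: 29 / 30 needed
  → (3,2) hit at k=10 and k=20

Answer: NOT A VALID PRODUCT — duplicate pair at indices 20,10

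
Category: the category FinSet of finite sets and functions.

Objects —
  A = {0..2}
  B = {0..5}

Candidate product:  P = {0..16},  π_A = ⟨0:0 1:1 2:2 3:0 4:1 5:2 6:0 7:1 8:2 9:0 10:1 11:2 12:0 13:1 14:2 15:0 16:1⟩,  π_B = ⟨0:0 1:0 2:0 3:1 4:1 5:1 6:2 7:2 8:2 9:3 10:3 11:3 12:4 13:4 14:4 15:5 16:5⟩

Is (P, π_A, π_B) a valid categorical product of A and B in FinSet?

Answer: NOT A VALID PRODUCT — |P|=17 ≠ |A|·|B|=18

Work:
|A|·|B| = 3·6 = 18;  |P| = 17
  → cardinalities differ; no bijection possible.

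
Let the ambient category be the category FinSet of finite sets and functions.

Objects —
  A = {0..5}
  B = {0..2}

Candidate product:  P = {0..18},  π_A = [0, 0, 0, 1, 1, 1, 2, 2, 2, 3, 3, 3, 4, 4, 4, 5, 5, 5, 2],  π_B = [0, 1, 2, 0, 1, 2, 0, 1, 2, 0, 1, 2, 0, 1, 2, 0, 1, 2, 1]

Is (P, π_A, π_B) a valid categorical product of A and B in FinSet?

Answer: NOT A VALID PRODUCT — |P|=19 ≠ |A|·|B|=18

Work:
|A|·|B| = 6·3 = 18;  |P| = 19
  → cardinalities differ; no bijection possible.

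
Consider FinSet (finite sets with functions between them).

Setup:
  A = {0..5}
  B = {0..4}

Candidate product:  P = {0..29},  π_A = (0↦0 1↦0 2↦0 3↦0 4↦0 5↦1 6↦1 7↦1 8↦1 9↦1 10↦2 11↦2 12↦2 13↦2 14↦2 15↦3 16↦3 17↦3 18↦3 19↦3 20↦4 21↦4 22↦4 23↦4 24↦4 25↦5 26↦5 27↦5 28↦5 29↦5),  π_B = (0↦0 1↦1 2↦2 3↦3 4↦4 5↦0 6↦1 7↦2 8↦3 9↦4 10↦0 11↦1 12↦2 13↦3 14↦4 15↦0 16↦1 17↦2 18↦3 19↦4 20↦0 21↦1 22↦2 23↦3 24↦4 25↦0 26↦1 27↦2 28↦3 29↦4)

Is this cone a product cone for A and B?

|A|·|B| = 6·5 = 30;  |P| = 30
Check the pairing map k ↦ (π_A(k), π_B(k)):
  0 ↦ (0,0)
  1 ↦ (0,1)
  2 ↦ (0,2)
  3 ↦ (0,3)
  4 ↦ (0,4)
  5 ↦ (1,0)
  6 ↦ (1,1)
  7 ↦ (1,2)
  8 ↦ (1,3)
  9 ↦ (1,4)
  10 ↦ (2,0)
  11 ↦ (2,1)
  12 ↦ (2,2)
  13 ↦ (2,3)
  14 ↦ (2,4)
  15 ↦ (3,0)
  16 ↦ (3,1)
  17 ↦ (3,2)
  18 ↦ (3,3)
  19 ↦ (3,4)
  20 ↦ (4,0)
  21 ↦ (4,1)
  22 ↦ (4,2)
  23 ↦ (4,3)
  24 ↦ (4,4)
  25 ↦ (5,0)
  26 ↦ (5,1)
  27 ↦ (5,2)
  28 ↦ (5,3)
  29 ↦ (5,4)
distinct pairs in image: 30 / 30 needed
  → bijection onto A×B; projections well-typed.

Answer: VALID PRODUCT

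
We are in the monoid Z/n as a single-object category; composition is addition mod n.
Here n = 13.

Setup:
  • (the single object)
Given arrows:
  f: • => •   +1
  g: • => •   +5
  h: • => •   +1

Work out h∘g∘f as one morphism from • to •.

Answer: +7

Work:
  0 +1≡1 +5≡6 +1≡7  (mod 13)
composite: +7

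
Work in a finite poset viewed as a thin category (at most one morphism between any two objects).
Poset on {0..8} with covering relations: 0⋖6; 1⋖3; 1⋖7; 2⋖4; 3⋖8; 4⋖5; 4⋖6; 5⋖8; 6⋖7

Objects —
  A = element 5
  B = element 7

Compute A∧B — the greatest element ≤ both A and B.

Common predecessors of 5,7: {2,4}
  2 <= 4
  4 <= 4
glb = 4

Answer: A∧B = 4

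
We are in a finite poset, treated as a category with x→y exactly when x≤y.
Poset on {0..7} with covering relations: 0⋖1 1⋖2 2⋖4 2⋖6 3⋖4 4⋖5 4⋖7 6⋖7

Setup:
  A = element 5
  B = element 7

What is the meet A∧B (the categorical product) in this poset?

Common predecessors of 5,7: {0,1,2,3,4}
  0 <= 4
  1 <= 4
  2 <= 4
  3 <= 4
  4 <= 4
glb = 4

Answer: A∧B = 4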